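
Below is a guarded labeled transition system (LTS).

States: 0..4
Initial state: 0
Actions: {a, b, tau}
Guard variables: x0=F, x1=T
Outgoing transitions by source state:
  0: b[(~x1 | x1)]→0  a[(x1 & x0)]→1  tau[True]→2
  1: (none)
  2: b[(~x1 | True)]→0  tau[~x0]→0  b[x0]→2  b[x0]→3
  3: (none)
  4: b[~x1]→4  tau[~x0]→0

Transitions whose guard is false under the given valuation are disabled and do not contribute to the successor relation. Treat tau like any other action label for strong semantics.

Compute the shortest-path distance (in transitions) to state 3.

Breadth-first toward 3:
  L0 = {0}
  L1 = {2}
3 never appears.

Answer: UNREACHABLE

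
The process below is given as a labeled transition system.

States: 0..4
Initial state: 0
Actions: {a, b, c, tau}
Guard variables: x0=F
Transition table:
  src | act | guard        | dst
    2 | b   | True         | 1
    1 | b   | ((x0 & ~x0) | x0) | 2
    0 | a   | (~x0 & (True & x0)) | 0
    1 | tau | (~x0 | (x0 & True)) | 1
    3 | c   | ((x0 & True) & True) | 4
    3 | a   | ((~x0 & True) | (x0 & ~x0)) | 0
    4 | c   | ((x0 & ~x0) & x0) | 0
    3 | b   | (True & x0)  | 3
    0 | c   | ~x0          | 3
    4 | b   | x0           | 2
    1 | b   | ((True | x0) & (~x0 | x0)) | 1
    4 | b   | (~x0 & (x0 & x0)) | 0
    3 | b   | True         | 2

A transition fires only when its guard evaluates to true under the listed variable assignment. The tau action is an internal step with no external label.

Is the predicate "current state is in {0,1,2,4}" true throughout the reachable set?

Answer: INVARIANT VIOLATED at state 3

Analysis:
Safe = {0,1,2,4}
R = {0,1,2,3}
  0: safe
  1: safe
  2: safe
  3: VIOLATES
reach 3 via c — violates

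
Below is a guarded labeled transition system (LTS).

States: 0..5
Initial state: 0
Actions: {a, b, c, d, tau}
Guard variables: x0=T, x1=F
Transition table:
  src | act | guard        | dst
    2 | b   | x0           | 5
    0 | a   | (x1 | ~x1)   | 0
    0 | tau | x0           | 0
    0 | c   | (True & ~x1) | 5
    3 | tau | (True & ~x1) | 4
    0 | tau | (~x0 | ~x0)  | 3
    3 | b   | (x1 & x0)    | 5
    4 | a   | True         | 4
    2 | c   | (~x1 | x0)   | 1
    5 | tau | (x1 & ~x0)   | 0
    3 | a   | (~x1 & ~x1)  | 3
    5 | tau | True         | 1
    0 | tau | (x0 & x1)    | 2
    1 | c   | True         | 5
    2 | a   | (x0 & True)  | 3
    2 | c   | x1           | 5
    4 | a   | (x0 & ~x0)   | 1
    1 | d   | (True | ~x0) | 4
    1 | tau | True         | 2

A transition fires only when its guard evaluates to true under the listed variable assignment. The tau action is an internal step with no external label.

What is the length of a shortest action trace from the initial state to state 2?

Answer: 3

Trace:
Layered search for 2:
  depth 0: {0}
  depth 1: {5}
  depth 2: {1}
  depth 3: {2,4}
2 enters at depth 3; path c·tau·tau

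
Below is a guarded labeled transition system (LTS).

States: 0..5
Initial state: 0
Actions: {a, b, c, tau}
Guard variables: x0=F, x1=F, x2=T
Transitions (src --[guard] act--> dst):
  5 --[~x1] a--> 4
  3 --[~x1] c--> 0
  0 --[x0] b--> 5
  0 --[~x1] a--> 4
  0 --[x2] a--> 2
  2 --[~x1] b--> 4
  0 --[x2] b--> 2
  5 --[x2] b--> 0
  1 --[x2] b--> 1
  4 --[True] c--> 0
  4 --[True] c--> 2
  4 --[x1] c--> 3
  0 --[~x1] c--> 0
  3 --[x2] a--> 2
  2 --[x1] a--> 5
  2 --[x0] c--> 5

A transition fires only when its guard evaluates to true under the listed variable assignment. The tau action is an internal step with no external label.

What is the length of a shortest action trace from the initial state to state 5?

Answer: UNREACHABLE

Trace:
Layered search for 5:
  depth 0: {0}
  depth 1: {2,4}
5 never appears.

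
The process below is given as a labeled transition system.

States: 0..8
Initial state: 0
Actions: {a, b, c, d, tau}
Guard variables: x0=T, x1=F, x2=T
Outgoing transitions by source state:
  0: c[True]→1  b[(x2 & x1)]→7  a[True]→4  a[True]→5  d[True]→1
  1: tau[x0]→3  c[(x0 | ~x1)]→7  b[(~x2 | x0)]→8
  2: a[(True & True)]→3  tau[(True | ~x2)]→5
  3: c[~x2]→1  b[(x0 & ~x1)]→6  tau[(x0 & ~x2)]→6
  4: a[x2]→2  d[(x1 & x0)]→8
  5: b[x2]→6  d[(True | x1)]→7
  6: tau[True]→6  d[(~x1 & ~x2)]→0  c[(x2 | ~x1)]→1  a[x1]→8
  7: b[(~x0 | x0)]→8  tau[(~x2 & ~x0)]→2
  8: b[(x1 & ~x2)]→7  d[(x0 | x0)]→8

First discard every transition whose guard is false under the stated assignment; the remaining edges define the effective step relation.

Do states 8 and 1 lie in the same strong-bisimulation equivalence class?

Answer: NOT BISIMILAR

Working:
Refine partition for ~:
  π0 = {{0,1,2,3,4,5,6,7,8}}
  π1 = {{0},{1},{2},{3,7},{4},{5},{6},{8}}
  π2 = {{0},{1},{2},{3},{4},{5},{6},{7},{8}}
Fixed point at round 3; 9 class(es).
8∈{8}, 1∈{1}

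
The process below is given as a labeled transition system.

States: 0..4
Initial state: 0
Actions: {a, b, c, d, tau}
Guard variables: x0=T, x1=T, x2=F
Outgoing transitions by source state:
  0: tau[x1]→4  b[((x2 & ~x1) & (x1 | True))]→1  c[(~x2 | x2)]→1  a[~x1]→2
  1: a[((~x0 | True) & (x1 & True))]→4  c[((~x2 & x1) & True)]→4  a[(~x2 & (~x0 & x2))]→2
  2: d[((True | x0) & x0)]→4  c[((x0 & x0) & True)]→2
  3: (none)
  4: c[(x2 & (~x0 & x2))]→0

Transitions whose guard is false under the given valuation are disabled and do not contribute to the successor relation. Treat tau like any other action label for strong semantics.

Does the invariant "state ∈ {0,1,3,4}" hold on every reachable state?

Safe = {0,1,3,4}
Reachable = {0,1,4}
  0: safe
  1: safe
  4: safe

Answer: INVARIANT HOLDS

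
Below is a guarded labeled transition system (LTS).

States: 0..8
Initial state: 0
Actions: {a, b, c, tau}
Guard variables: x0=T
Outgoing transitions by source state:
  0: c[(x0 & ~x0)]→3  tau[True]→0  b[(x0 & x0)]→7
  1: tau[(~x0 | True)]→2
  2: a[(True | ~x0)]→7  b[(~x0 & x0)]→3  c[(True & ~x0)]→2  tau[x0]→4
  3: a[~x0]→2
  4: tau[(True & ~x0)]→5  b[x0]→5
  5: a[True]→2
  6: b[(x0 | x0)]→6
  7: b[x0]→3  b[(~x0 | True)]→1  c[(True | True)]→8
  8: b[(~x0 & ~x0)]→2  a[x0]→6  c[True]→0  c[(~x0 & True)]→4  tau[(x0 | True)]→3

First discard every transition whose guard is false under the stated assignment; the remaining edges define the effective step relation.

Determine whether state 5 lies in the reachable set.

14 transition(s) survive guard evaluation.
depth 0: {0}
depth 1: {7}  cumulative {0,7}
depth 2: {1,3,8}  cumulative {0,1,3,7,8}
depth 3: {2,6}  cumulative {0,1,2,3,6,7,8}
depth 4: {4}  cumulative {0,1,2,3,4,6,7,8}
depth 5: {5}  cumulative {0,1,2,3,4,5,6,7,8}
Reach set: {0,1,2,3,4,5,6,7,8}
Path to 5: b·b·tau·tau·b

Answer: REACHABLE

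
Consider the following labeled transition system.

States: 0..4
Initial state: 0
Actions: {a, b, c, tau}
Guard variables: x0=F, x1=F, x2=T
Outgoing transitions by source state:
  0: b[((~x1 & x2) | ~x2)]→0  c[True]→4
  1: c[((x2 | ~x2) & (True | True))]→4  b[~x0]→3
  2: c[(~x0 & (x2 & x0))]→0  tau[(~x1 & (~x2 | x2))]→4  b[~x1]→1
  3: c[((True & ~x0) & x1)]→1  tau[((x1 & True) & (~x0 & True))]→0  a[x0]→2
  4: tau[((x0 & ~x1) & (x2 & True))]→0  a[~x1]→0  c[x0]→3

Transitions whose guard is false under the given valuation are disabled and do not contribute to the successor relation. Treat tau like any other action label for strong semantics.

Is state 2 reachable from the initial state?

Guard filter leaves 7 enabled edge(s).
Layer 0: {0}
Layer 1: {4}  cumulative {0,4}
Reachable = {0,4}

Answer: UNREACHABLE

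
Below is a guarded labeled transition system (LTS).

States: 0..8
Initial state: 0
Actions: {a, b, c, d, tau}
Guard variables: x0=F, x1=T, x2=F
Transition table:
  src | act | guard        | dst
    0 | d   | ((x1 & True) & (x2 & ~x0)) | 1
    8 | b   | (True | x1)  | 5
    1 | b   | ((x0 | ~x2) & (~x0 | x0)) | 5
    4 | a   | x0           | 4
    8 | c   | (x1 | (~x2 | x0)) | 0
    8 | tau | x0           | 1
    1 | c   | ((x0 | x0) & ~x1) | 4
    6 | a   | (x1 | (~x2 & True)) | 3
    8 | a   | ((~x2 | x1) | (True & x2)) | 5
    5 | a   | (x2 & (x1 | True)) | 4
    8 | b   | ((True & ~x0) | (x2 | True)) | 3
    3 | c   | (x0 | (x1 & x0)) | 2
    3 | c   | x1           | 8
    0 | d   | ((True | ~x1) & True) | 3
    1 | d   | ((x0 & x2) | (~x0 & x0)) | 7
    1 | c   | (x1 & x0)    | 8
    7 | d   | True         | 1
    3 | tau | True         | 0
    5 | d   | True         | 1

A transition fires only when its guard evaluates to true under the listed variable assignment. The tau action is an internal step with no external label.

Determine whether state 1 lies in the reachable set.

Guard filter leaves 11 enabled edge(s).
L0 = {0}
L1 = {3}  total {0,3}
L2 = {8}  total {0,3,8}
L3 = {5}  total {0,3,5,8}
L4 = {1}  total {0,1,3,5,8}
Reachable = {0,1,3,5,8}
trace reaching 1: d·c·b·d

Answer: REACHABLE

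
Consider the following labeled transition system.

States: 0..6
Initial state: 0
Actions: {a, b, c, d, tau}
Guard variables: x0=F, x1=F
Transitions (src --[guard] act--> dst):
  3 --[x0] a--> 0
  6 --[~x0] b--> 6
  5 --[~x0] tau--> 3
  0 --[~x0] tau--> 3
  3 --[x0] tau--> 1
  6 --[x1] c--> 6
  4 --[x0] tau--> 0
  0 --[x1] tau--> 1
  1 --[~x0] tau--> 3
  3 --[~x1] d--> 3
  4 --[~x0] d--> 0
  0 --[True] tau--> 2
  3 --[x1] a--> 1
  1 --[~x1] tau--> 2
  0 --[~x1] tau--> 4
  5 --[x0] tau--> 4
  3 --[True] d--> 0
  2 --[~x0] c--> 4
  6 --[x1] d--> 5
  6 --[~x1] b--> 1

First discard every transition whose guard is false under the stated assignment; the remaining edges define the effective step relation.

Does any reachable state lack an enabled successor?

Reachable = {0,2,3,4}
  0: tau→2  tau→3  tau→4  [deg 3]
  2: c→4  [deg 1]
  3: d→0  d→3  [deg 2]
  4: d→0  [deg 1]

Answer: DEADLOCK-FREE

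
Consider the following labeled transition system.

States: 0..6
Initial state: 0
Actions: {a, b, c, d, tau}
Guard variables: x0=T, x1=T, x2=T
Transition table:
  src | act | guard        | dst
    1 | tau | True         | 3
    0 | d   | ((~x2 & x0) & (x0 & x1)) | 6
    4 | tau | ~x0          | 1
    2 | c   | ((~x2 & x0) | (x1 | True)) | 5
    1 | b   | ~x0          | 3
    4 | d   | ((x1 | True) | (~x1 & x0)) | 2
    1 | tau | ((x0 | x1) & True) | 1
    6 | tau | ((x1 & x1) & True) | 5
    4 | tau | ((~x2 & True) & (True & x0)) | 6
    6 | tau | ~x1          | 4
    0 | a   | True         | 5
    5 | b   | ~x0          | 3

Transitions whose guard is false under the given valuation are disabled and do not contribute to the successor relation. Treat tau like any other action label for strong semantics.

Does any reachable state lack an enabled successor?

Reachable = {0,5}
  0: a→5  [deg 1]
  5: ∅  [deadlock]
witness 5: a

Answer: DEADLOCK at state 5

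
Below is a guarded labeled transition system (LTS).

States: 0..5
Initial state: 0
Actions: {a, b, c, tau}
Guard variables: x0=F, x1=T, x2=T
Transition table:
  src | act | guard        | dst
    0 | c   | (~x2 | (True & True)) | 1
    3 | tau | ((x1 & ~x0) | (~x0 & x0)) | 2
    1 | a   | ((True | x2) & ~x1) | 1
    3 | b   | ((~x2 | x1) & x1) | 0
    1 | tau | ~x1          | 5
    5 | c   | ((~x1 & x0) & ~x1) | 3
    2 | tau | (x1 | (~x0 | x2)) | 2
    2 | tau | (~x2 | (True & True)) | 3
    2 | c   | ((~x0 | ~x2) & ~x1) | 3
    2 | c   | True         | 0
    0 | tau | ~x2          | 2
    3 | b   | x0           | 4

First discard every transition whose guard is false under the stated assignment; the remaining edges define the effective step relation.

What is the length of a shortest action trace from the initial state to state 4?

Answer: UNREACHABLE

Working:
BFS to 4:
  depth 0: {0}
  depth 1: {1}
4 never appears.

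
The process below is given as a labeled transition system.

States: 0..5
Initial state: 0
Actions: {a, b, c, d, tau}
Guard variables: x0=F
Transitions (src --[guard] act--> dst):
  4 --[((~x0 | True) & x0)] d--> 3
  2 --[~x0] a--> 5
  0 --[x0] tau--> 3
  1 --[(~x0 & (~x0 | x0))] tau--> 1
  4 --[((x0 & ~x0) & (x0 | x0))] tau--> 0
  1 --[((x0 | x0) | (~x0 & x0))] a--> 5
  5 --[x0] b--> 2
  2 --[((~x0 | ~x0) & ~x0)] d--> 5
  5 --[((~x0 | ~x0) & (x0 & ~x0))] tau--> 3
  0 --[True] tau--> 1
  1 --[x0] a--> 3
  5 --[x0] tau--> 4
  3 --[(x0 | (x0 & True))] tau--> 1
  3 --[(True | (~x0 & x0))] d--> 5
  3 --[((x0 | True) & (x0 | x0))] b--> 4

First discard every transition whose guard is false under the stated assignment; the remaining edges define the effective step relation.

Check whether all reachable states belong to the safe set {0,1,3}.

Answer: INVARIANT HOLDS

Trace:
Allowed set {0,1,3}
R = {0,1}
  0: safe
  1: safe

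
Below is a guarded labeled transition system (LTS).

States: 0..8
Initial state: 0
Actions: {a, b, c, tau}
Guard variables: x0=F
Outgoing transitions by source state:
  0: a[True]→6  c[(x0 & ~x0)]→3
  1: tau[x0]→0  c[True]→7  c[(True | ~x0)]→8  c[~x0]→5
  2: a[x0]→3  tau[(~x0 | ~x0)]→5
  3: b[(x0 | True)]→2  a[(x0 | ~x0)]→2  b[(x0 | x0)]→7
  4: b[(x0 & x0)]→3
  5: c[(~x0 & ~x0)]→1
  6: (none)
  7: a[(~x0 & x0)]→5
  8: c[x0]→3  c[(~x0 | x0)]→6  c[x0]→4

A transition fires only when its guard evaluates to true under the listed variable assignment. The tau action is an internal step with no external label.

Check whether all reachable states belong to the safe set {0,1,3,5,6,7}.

Answer: INVARIANT HOLDS

Working:
Safe = {0,1,3,5,6,7}
Reach set: {0,6}
  0: ✓
  6: ✓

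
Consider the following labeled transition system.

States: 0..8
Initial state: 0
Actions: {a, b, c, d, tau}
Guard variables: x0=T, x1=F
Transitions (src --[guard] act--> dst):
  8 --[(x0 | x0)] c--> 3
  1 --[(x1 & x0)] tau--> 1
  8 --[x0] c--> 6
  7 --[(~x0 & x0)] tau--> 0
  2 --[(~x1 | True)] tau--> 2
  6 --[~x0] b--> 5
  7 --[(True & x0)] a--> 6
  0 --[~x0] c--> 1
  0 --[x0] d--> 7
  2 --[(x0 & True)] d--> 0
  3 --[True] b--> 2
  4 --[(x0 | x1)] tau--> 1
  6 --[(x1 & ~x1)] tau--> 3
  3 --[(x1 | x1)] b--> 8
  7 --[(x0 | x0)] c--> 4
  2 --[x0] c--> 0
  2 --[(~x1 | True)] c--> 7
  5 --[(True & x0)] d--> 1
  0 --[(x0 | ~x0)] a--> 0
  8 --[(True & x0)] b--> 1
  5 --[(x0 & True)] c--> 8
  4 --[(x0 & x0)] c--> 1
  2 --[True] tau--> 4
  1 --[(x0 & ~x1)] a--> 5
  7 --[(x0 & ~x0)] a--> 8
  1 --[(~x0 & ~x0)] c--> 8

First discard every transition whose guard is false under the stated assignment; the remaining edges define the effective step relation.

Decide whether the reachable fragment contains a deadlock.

Reachable = {0,1,2,3,4,5,6,7,8}
  0: a→0  d→7  [2 out]
  1: a→5  [1 out]
  2: c→0  c→7  d→0  tau→2  tau→4  [5 out]
  3: b→2  [1 out]
  4: c→1  tau→1  [2 out]
  5: c→8  d→1  [2 out]
  6: ∅  [STUCK]
  7: a→6  c→4  [2 out]
  8: b→1  c→3  c→6  [3 out]
witness 6: d·a

Answer: DEADLOCK at state 6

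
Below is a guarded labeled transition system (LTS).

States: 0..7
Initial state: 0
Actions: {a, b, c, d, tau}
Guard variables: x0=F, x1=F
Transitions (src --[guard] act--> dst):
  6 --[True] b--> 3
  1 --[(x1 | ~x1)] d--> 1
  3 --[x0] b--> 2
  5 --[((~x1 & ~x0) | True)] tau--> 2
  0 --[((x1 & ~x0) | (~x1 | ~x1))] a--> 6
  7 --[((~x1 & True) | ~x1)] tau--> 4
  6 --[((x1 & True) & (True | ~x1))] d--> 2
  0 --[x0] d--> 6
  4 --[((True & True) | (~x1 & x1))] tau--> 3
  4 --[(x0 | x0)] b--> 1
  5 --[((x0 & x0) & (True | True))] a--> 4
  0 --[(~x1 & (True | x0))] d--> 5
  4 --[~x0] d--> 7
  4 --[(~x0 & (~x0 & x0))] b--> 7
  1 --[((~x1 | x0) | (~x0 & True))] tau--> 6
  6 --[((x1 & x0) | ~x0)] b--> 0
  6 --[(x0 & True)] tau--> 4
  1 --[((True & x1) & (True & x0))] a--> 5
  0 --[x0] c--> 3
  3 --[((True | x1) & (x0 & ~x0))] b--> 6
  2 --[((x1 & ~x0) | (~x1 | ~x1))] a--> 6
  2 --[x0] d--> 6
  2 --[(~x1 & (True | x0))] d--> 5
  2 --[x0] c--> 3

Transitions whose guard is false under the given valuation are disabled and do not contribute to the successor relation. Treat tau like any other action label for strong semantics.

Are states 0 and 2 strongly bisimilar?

Bisimulation quotient by refinement:
  π0 = {{0,1,2,3,4,5,6,7}}
  π1 = {{0,2},{1,4},{3},{5,7},{6}}
  π2 = {{0,2},{1},{3},{4},{5},{6},{7}}
Fixed point at round 3; 7 class(es).
0∈{0,2}, 2∈{0,2}

Answer: BISIMILAR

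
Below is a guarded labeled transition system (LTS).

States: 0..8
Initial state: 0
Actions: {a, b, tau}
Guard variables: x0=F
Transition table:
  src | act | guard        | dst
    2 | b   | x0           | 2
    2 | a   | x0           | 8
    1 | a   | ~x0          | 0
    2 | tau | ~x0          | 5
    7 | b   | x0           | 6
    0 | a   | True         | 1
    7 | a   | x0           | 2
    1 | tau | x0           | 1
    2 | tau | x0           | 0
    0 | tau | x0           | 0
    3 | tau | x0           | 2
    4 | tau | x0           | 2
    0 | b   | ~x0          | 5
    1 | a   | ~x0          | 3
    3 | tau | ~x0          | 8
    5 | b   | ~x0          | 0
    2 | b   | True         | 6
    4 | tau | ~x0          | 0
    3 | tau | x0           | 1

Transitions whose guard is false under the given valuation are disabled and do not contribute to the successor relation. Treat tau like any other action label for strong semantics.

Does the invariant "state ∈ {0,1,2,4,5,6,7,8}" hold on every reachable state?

Answer: INVARIANT VIOLATED at state 3

Trace:
Safe = {0,1,2,4,5,6,7,8}
Reachable = {0,1,3,5,8}
  0: ok
  1: ok
  3: ✗ unsafe
  5: ok
  8: ok
reach 3 via a·a — violates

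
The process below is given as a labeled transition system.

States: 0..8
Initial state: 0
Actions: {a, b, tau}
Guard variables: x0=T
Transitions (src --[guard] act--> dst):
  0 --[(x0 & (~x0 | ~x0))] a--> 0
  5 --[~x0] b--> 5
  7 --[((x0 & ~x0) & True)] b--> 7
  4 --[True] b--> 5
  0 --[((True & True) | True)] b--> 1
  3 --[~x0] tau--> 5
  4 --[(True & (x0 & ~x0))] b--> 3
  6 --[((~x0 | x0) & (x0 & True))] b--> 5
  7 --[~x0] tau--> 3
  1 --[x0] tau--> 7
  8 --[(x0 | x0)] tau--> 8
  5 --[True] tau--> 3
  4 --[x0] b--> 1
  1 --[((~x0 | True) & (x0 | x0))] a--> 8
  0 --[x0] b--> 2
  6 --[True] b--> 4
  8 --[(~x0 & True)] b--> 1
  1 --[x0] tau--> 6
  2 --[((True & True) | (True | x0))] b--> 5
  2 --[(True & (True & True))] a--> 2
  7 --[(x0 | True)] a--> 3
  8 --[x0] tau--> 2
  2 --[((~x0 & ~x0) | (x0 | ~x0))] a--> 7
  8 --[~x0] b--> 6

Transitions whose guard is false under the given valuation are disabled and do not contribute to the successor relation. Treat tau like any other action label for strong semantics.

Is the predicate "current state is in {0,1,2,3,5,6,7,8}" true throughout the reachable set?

Answer: INVARIANT VIOLATED at state 4

Analysis:
Inv-set: {0,1,2,3,5,6,7,8}
R = {0,1,2,3,4,5,6,7,8}
  0: safe
  1: safe
  2: safe
  3: safe
  4: outside
  5: safe
  6: safe
  7: safe
  8: safe
reach 4 via b·tau·b — violates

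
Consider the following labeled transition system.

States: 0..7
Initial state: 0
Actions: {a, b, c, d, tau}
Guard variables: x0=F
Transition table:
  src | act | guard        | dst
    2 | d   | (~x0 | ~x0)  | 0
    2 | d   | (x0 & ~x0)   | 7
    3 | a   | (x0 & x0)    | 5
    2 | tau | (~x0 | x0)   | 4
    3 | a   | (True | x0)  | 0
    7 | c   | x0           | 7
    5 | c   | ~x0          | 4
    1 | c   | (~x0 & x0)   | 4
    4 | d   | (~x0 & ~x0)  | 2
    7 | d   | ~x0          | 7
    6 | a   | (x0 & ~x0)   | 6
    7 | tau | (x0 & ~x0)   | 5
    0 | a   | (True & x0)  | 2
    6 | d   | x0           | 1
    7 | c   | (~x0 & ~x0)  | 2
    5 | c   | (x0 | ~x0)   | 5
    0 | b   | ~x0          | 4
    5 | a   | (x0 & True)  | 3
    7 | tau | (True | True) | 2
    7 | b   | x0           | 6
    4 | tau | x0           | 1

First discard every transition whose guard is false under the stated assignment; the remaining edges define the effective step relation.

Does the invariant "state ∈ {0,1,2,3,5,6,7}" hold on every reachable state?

Inv-set: {0,1,2,3,5,6,7}
R = {0,2,4}
  0: ok
  2: ok
  4: ✗ unsafe
witness against invariant: b → 4

Answer: INVARIANT VIOLATED at state 4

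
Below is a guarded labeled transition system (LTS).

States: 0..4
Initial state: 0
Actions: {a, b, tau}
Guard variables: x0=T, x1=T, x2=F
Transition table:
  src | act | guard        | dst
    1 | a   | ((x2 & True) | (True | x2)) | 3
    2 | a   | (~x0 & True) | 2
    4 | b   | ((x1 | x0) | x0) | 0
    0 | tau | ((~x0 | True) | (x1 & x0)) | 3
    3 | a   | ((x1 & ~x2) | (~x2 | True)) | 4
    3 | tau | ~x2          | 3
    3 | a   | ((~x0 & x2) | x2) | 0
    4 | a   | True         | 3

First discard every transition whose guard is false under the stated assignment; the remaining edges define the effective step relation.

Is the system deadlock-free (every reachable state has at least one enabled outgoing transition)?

Answer: DEADLOCK-FREE

Trace:
Reach set: {0,3,4}
  0: tau→3  [1 out]
  3: a→4  tau→3  [2 out]
  4: a→3  b→0  [2 out]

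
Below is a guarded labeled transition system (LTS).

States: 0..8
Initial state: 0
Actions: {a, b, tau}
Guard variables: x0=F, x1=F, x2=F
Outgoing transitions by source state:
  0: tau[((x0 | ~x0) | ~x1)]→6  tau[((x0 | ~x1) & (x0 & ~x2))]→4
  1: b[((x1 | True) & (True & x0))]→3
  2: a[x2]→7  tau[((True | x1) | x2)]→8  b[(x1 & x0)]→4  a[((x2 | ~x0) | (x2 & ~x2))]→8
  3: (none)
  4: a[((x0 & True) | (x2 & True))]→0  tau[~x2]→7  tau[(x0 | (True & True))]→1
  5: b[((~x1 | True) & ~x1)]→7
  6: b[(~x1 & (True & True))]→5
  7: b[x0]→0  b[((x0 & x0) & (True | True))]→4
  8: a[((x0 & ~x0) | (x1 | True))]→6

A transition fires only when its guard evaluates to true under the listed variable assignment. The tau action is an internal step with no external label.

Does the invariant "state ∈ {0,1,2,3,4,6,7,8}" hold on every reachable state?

Allowed set {0,1,2,3,4,6,7,8}
R = {0,5,6,7}
  0: ok
  5: outside
  6: ok
  7: ok
counterexample path to 5: tau·b

Answer: INVARIANT VIOLATED at state 5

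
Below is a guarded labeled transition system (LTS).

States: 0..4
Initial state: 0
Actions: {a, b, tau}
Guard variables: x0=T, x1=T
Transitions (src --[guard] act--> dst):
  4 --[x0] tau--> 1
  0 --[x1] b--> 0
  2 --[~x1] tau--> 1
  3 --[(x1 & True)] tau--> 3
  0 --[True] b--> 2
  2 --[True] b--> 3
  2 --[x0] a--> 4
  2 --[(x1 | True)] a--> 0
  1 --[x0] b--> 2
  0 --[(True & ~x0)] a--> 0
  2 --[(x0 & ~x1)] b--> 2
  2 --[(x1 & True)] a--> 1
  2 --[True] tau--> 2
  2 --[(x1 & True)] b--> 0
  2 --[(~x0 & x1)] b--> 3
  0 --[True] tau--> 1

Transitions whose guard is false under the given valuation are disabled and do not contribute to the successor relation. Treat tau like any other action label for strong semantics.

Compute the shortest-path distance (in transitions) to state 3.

Layered search for 3:
  Layer 0: {0}
  Layer 1: {1,2}
  Layer 2: {3,4}
first hit 3 at d=2 via b·b

Answer: 2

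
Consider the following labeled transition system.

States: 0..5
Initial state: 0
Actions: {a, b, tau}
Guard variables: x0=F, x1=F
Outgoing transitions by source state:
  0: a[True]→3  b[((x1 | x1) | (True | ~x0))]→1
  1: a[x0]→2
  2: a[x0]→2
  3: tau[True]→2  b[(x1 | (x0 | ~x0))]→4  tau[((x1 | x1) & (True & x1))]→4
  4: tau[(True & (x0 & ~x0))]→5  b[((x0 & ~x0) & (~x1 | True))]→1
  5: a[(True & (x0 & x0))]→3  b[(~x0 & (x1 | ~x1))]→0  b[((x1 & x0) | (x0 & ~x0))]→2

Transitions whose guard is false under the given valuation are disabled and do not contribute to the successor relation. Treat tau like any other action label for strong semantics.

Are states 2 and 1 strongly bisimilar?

Refine partition for ~:
  P[0] = {{0,1,2,3,4,5}}
  P[1] = {{0},{1,2,4},{3},{5}}
stable after 2 split(s): 4 block(s)
class of 2: {1,2,4}; class of 1: {1,2,4}

Answer: BISIMILAR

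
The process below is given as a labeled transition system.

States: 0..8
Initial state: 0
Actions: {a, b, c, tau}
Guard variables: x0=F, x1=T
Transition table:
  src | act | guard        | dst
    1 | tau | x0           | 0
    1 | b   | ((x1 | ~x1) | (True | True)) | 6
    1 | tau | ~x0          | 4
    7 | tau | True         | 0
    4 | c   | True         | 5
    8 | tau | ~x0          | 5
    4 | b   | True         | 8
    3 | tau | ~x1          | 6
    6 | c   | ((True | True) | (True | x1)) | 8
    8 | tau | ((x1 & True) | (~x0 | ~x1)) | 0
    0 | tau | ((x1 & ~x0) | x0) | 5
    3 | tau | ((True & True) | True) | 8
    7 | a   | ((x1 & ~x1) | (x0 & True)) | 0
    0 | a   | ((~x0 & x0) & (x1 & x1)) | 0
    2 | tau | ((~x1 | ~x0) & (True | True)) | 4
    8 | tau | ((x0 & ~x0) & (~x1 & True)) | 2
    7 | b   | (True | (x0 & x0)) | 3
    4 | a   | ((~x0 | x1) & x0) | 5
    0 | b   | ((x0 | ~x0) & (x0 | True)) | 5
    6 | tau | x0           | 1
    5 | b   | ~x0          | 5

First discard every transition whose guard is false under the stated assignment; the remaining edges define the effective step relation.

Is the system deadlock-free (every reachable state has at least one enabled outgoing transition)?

Answer: DEADLOCK-FREE

Trace:
R = {0,5}
  0: b→5  tau→5  [2 out]
  5: b→5  [1 out]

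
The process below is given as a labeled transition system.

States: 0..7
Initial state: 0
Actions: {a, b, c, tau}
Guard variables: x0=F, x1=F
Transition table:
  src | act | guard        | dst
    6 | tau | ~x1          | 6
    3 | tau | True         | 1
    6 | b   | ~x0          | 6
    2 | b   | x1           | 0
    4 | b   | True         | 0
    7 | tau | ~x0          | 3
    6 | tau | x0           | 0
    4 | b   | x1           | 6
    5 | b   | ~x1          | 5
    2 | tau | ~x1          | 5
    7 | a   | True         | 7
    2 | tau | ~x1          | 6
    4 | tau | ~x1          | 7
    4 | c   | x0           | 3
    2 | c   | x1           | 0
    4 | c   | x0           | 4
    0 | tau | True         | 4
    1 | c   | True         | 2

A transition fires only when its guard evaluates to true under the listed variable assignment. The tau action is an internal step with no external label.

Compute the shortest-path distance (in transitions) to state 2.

Answer: 5

Working:
BFS to 2:
  Layer 0: {0}
  Layer 1: {4}
  Layer 2: {7}
  Layer 3: {3}
  Layer 4: {1}
  Layer 5: {2}
depth(2)=5, e.g. tau·tau·tau·tau·c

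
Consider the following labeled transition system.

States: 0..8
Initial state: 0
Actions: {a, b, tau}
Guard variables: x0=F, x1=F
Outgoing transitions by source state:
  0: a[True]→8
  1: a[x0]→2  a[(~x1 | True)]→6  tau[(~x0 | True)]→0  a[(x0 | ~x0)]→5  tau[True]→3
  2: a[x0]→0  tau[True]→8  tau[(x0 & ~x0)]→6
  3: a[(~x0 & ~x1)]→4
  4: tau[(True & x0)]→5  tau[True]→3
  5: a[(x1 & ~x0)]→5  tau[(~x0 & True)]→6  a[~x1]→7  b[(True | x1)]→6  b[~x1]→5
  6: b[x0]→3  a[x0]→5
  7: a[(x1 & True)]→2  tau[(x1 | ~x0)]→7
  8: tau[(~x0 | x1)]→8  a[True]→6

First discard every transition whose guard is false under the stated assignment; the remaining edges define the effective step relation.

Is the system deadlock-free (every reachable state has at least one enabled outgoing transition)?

Answer: DEADLOCK at state 6

Trace:
R = {0,6,8}
  0: a→8  [1 exit(s)]
  6: ∅  [STUCK]
  8: a→6  tau→8  [2 exit(s)]
Path to 6: a·a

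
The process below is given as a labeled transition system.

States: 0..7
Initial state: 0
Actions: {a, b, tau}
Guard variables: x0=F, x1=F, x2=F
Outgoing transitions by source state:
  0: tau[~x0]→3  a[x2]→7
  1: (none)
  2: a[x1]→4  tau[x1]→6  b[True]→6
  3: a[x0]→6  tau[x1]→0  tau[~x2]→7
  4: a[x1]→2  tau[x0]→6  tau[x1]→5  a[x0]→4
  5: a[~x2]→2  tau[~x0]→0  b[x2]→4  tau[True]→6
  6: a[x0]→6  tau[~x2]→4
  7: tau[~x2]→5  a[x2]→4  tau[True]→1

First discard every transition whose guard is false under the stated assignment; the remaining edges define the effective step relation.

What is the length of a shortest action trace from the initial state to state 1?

BFS to 1:
  depth 0: {0}
  depth 1: {3}
  depth 2: {7}
  depth 3: {1,5}
1 enters at depth 3; path tau·tau·tau

Answer: 3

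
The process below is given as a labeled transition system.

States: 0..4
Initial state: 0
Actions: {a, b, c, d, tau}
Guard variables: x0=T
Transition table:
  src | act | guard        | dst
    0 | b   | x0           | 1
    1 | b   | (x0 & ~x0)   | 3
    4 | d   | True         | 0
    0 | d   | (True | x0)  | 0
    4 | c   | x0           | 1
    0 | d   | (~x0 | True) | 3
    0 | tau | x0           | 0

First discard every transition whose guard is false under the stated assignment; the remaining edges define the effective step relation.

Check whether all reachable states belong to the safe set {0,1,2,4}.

Answer: INVARIANT VIOLATED at state 3

Analysis:
Safe = {0,1,2,4}
Reachable = {0,1,3}
  0: safe
  1: safe
  3: VIOLATES
counterexample path to 3: d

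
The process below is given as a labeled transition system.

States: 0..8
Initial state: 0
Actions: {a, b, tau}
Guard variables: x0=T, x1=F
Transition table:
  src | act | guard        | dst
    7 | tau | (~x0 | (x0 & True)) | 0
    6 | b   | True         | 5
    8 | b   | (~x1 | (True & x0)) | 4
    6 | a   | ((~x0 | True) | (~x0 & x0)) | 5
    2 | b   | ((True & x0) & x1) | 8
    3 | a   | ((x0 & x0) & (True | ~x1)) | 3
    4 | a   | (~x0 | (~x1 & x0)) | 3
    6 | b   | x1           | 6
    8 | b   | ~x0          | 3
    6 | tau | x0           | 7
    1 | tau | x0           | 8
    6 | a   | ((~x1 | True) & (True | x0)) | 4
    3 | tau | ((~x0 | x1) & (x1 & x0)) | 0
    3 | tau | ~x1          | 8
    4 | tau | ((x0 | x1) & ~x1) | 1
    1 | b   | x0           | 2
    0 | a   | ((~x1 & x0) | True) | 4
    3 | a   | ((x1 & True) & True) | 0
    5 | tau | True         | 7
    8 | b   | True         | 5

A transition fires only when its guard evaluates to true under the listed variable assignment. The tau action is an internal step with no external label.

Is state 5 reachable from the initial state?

Answer: REACHABLE

Analysis:
15 transition(s) survive guard evaluation.
Layer 0: {0}
Layer 1: {4}  total {0,4}
Layer 2: {1,3}  total {0,1,3,4}
Layer 3: {2,8}  total {0,1,2,3,4,8}
Layer 4: {5}  total {0,1,2,3,4,5,8}
Layer 5: {7}  total {0,1,2,3,4,5,7,8}
Reach set: {0,1,2,3,4,5,7,8}
witness 5: a·a·tau·b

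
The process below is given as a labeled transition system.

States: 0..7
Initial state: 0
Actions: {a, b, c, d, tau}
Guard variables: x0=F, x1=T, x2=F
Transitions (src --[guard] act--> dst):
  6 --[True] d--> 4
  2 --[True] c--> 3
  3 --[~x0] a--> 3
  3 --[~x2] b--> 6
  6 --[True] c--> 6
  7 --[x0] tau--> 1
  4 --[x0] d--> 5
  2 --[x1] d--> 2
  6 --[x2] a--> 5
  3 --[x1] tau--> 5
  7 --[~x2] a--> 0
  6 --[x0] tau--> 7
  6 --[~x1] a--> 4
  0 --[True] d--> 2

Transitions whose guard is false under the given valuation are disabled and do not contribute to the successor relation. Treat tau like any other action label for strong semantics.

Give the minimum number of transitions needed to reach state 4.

Answer: 4

Trace:
Layered search for 4:
  Layer 0: {0}
  Layer 1: {2}
  Layer 2: {3}
  Layer 3: {5,6}
  Layer 4: {4}
4 enters at depth 4; path d·c·b·d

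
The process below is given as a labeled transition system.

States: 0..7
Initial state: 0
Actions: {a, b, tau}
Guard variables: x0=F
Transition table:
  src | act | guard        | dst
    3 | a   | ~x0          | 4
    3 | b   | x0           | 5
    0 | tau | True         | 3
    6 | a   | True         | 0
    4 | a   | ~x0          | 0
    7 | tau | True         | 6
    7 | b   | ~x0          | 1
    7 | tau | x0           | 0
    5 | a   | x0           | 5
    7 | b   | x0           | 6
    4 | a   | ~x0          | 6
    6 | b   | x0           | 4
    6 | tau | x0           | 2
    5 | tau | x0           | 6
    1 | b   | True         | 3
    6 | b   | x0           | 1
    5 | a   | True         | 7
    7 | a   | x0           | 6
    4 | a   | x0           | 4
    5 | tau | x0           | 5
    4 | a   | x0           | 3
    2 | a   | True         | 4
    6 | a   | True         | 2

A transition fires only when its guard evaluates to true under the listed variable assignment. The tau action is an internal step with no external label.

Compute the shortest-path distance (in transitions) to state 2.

Layered search for 2:
  L0 = {0}
  L1 = {3}
  L2 = {4}
  L3 = {6}
  L4 = {2}
2 enters at depth 4; path tau·a·a·a

Answer: 4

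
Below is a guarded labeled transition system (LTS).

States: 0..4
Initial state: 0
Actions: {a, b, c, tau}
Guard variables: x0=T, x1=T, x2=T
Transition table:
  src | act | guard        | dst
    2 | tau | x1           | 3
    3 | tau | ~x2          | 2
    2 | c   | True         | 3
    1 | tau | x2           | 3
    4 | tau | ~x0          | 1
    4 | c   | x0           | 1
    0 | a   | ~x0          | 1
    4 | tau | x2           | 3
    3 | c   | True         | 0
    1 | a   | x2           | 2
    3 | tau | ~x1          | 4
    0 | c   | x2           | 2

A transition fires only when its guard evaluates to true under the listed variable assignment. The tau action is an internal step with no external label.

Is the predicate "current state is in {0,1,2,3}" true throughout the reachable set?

Answer: INVARIANT HOLDS

Working:
Inv-set: {0,1,2,3}
Reach set: {0,2,3}
  0: ok
  2: ok
  3: ok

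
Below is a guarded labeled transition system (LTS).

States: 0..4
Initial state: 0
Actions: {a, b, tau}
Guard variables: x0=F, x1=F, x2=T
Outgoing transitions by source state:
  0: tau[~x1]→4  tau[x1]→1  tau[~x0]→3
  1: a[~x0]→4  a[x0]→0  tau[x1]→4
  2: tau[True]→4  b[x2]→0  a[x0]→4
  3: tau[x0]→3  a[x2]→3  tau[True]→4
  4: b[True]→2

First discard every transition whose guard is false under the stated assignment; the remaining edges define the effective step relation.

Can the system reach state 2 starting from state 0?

Answer: REACHABLE

Analysis:
After dropping false guards: 8 live edges.
depth 0: {0}
depth 1: {3,4}  now seen {0,3,4}
depth 2: {2}  now seen {0,2,3,4}
R = {0,2,3,4}
Path to 2: tau·b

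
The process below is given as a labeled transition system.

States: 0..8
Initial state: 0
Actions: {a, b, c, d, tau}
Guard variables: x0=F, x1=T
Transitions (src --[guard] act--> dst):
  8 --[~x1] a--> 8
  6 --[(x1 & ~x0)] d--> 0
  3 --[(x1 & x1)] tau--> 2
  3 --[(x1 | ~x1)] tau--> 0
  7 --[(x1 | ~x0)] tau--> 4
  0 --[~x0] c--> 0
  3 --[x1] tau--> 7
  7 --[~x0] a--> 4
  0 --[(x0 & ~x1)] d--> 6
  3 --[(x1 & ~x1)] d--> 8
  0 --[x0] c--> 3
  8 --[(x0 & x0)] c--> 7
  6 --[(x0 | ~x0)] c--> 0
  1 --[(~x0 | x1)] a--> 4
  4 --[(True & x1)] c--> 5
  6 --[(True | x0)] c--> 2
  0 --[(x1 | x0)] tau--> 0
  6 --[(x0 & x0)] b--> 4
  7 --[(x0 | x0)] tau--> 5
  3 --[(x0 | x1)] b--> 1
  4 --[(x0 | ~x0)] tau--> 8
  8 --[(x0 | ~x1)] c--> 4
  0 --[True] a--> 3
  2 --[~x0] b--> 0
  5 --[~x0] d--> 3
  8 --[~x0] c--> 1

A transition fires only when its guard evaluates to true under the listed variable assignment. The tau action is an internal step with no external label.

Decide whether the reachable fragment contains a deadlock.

R = {0,1,2,3,4,5,7,8}
  0: a→3  c→0  tau→0  [3 out]
  1: a→4  [1 out]
  2: b→0  [1 out]
  3: b→1  tau→0  tau→2  tau→7  [4 out]
  4: c→5  tau→8  [2 out]
  5: d→3  [1 out]
  7: a→4  tau→4  [2 out]
  8: c→1  [1 out]

Answer: DEADLOCK-FREE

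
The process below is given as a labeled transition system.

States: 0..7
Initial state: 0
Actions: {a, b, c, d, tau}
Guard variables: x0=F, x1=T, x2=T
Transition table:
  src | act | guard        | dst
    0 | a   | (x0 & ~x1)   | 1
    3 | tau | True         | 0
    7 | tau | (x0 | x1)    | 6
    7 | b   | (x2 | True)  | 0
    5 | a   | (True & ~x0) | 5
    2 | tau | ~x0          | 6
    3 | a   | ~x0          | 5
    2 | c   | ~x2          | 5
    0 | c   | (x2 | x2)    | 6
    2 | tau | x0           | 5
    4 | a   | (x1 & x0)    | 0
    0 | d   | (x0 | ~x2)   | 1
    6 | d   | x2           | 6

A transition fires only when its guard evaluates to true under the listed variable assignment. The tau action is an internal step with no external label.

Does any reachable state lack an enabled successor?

Answer: DEADLOCK-FREE

Trace:
R = {0,6}
  0: c→6  [1 exit(s)]
  6: d→6  [1 exit(s)]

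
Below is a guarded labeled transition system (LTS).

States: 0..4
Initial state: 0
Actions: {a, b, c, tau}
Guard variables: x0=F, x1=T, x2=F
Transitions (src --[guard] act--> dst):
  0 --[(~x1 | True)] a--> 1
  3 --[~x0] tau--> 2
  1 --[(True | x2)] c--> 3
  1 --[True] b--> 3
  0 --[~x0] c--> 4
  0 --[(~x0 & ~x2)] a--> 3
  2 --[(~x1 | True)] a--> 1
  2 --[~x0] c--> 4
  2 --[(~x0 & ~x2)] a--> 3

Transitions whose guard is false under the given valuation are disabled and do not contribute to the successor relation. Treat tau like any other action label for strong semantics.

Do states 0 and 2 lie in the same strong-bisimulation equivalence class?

Compute ~ classes (split until stable):
  round 0: {{0,1,2,3,4}}
  round 1: {{0,2},{1},{3},{4}}
stable after 2 split(s): 4 block(s)
[0]={0,2}  [2]={0,2}

Answer: BISIMILAR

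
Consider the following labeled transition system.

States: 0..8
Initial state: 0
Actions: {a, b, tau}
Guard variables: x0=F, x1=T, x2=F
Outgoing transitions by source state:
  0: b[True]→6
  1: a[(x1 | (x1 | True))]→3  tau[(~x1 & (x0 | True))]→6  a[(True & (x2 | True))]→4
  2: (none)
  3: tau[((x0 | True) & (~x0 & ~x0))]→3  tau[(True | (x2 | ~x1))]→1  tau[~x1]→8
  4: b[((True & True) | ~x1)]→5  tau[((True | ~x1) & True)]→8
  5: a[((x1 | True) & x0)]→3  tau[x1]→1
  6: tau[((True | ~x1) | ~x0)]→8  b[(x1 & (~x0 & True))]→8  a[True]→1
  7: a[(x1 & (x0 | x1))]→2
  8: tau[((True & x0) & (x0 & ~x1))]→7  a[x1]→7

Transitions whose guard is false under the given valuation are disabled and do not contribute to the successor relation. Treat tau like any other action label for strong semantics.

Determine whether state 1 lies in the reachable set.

Answer: REACHABLE

Working:
Guard filter leaves 13 enabled edge(s).
Layer 0: {0}
Layer 1: {6}  cumulative {0,6}
Layer 2: {1,8}  cumulative {0,1,6,8}
Layer 3: {3,4,7}  cumulative {0,1,3,4,6,7,8}
Layer 4: {2,5}  cumulative {0,1,2,3,4,5,6,7,8}
R = {0,1,2,3,4,5,6,7,8}
trace reaching 1: b·a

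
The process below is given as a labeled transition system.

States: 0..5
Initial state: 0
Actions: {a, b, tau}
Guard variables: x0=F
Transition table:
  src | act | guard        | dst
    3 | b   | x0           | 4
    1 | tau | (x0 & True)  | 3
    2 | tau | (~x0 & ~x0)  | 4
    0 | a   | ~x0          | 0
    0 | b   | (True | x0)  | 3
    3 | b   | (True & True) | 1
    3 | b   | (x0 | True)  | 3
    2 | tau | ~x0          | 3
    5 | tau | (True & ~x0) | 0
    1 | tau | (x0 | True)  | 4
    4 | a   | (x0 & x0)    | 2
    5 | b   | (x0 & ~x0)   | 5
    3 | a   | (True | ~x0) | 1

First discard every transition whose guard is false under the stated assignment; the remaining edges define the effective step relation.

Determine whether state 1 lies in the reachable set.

After dropping false guards: 9 live edges.
depth 0: {0}
depth 1: {3}  total {0,3}
depth 2: {1}  total {0,1,3}
depth 3: {4}  total {0,1,3,4}
R = {0,1,3,4}
trace reaching 1: b·b

Answer: REACHABLE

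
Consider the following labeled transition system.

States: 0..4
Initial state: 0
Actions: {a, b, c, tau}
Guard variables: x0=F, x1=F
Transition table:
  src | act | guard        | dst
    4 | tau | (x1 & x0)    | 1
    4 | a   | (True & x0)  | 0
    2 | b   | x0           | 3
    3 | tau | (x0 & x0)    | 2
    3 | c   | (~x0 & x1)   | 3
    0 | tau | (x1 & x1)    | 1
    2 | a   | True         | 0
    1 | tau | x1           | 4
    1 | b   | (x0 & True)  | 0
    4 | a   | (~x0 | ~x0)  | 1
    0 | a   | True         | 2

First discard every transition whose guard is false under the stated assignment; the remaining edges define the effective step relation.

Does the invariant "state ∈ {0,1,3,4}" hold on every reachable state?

Inv-set: {0,1,3,4}
R = {0,2}
  0: ok
  2: ✗ unsafe
reach 2 via a — violates

Answer: INVARIANT VIOLATED at state 2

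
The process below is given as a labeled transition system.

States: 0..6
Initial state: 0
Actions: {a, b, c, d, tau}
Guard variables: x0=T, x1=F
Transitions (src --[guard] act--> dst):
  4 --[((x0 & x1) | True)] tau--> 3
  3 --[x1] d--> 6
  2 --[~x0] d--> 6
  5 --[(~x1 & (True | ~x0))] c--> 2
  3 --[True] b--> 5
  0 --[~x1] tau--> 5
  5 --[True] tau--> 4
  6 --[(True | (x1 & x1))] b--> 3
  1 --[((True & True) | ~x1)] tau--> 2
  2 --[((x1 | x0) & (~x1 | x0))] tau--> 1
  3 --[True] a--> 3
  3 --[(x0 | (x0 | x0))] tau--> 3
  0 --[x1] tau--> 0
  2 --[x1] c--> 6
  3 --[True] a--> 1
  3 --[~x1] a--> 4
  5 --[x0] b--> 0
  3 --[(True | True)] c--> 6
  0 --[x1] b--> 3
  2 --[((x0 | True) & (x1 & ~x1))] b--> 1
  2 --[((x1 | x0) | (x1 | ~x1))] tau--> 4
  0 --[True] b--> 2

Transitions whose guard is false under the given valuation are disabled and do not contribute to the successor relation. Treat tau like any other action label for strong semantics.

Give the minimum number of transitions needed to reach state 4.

Layered search for 4:
  L0 = {0}
  L1 = {2,5}
  L2 = {1,4}
4 enters at depth 2; path b·tau

Answer: 2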